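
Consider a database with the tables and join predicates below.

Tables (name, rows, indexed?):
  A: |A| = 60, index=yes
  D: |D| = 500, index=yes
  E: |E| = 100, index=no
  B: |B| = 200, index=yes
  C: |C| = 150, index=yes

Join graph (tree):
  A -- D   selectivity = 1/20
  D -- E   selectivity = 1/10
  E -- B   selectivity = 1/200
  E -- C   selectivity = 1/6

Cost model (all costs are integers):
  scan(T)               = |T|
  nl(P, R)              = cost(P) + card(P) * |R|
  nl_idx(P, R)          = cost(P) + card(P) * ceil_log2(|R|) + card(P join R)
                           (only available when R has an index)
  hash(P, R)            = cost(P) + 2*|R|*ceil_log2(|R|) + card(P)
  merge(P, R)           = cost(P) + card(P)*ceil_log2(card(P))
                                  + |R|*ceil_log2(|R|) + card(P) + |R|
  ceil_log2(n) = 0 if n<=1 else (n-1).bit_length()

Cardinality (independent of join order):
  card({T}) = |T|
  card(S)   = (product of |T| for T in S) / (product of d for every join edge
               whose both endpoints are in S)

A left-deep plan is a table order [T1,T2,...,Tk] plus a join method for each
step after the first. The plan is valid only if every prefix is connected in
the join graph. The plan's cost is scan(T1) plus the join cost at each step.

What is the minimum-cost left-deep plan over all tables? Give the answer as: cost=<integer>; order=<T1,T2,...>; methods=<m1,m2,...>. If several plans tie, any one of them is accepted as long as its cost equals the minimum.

Selinger DP (subsets sized 1..n):
  {A}: scan cost=60, card=60
  {D}: scan cost=500, card=500
  {E}: scan cost=100, card=100
  {B}: scan cost=200, card=200
  {C}: scan cost=150, card=150
  {AD}: card=1500; try (A,hash)→1720, (D,nl_idx)→2100, (A,nl_idx)→5000, (D,merge)→5480, (A,merge)→5920, (D,hash)→9120 …(+2); best=1720 via (A,hash)
  {DE}: card=5000; try (E,hash)→2400, (D,merge)→5900, (D,nl_idx)→6000, (E,merge)→6300, (D,hash)→9200, (D,nl)→50100 …(+1); best=2400 via (E,hash)
  {BE}: card=100; try (B,nl_idx)→1000, (E,hash)→1800, (B,merge)→2700, (E,merge)→2800, (B,hash)→3400, (B,nl)→20100 …(+1); best=1000 via (B,nl_idx)
  {CE}: card=2500; try (E,hash)→1700, (C,merge)→2250, (E,merge)→2300, (C,hash)→2600, (C,nl_idx)→3400, (C,nl)→15100 …(+1); best=1700 via (E,hash)
  {ADE}: card=15000; try (E,hash)→4620, (A,hash)→8120, (E,merge)→20520, (A,nl_idx)→47400, (A,merge)→72820, (E,nl)→151720 …(+1); best=4620 via (E,hash)
  {BDE}: card=5000; try (D,merge)→6800, (D,nl_idx)→6900, (D,hash)→10100, (B,hash)→10600, (B,nl_idx)→47400, (D,nl)→51000 …(+2); best=6800 via (D,merge)
  {CDE}: card=125000; try (C,hash)→9800, (D,hash)→13200, (D,merge)→39200, (C,merge)→73750, (D,nl_idx)→149200, (C,nl_idx)→167400 …(+2); best=9800 via (C,hash)
  {BCE}: card=2500; try (C,merge)→3150, (C,hash)→3500, (C,nl_idx)→4300, (B,hash)→7400, (C,nl)→16000, (B,nl_idx)→24200 …(+2); best=3150 via (C,merge)
  {ABDE}: card=15000; try (A,hash)→12520, (B,hash)→22820, (A,nl_idx)→51800, (A,merge)→77220, (B,nl_idx)→139620, (B,merge)→231420 …(+2); best=12520 via (A,hash)
  {ACDE}: card=375000; try (C,hash)→22020, (A,hash)→135520, (C,merge)→230970, (C,nl_idx)→499620, (A,nl_idx)→1134800, (C,nl)→2254620 …(+2); best=22020 via (C,hash)
  {BCDE}: card=125000; try (C,hash)→14200, (D,hash)→14650, (D,merge)→40650, (C,merge)→78150, (B,hash)→138000, (D,nl_idx)→150650 …(+6); best=14200 via (C,hash)
  {ABCDE}: card=375000; try (C,hash)→29920, (A,hash)→139920, (C,merge)→238870, (B,hash)→400220, (C,nl_idx)→507520, (A,nl_idx)→1139200 …(+6); best=29920 via (C,hash)

cost=29920; order=E,B,D,A,C; methods=nl_idx,merge,hash,hash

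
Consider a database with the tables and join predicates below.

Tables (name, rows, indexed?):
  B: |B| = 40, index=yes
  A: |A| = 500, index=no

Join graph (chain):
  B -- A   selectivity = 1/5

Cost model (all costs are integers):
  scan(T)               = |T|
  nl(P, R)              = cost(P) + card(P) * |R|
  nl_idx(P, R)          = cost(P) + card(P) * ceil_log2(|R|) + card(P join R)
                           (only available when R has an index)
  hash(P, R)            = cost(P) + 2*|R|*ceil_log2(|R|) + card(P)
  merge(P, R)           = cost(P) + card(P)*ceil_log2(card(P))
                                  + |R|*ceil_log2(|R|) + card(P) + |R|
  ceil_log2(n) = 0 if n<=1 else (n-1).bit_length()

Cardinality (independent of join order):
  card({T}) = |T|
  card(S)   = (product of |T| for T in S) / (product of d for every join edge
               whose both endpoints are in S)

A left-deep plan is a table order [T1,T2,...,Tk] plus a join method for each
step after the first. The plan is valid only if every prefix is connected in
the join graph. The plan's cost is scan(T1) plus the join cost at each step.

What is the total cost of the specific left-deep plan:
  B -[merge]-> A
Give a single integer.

5320

step 1: scan B: cost=40, card=40
step 2: join A via merge
    card(P join A) = 40*500/(5) = 4000
    cost = 40 + 40*6 + 500*9 + 40 + 500 = 5320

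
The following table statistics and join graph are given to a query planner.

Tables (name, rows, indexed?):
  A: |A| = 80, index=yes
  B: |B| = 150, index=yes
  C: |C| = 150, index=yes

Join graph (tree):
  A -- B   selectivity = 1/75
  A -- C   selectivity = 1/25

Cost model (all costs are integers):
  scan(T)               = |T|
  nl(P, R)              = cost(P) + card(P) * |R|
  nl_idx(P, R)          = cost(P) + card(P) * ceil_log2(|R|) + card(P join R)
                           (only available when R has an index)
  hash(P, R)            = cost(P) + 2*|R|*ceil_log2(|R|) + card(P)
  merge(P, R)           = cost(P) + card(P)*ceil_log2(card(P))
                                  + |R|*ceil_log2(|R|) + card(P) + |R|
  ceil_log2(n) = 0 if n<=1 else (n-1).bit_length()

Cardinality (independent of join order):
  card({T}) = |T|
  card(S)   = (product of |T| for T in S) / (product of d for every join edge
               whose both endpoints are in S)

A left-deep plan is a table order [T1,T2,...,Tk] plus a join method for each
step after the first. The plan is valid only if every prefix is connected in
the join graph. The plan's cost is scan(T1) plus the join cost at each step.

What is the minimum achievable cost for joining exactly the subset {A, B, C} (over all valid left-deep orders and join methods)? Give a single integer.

3120

Selinger DP over subsets of {A,B,C}:
  {A}: scan cost=80, card=80
  {B}: scan cost=150, card=150
  {C}: scan cost=150, card=150
  {AB}: card=160; try (B,nl_idx)→880, (A,nl_idx)→1360, (A,hash)→1420, (B,merge)→2070, (A,merge)→2140, (B,hash)→2560 …(+2); best=880 via (B,nl_idx)
  {AC}: card=480; try (C,nl_idx)→1200, (A,hash)→1420, (A,nl_idx)→1680, (C,merge)→2070, (A,merge)→2140, (C,hash)→2560 …(+2); best=1200 via (C,nl_idx)
  {ABC}: card=960; try (C,nl_idx)→3120, (C,hash)→3440, (C,merge)→3670, (B,hash)→4080, (B,nl_idx)→6000, (B,merge)→7350 …(+2); best=3120 via (C,nl_idx)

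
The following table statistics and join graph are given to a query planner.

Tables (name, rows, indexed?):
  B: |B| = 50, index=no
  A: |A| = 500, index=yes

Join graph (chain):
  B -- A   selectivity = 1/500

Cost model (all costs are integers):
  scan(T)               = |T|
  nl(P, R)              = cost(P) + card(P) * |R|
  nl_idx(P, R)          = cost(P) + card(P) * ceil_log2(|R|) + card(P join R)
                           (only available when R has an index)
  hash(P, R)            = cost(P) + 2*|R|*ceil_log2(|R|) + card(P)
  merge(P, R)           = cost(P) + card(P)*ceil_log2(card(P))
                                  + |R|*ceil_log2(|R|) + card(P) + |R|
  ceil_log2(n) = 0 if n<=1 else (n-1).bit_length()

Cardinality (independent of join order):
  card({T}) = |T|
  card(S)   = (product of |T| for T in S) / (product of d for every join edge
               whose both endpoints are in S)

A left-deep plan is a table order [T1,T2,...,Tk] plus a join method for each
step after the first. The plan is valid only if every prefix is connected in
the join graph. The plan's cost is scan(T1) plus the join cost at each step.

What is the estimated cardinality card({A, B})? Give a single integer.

50

Tables in S: A(500), B(50)
Edges inside S: B-A(d=500)
numerator = 500 * 50 = 25000
denominator = 500 = 500
card(S) = 25000 / 500 = 50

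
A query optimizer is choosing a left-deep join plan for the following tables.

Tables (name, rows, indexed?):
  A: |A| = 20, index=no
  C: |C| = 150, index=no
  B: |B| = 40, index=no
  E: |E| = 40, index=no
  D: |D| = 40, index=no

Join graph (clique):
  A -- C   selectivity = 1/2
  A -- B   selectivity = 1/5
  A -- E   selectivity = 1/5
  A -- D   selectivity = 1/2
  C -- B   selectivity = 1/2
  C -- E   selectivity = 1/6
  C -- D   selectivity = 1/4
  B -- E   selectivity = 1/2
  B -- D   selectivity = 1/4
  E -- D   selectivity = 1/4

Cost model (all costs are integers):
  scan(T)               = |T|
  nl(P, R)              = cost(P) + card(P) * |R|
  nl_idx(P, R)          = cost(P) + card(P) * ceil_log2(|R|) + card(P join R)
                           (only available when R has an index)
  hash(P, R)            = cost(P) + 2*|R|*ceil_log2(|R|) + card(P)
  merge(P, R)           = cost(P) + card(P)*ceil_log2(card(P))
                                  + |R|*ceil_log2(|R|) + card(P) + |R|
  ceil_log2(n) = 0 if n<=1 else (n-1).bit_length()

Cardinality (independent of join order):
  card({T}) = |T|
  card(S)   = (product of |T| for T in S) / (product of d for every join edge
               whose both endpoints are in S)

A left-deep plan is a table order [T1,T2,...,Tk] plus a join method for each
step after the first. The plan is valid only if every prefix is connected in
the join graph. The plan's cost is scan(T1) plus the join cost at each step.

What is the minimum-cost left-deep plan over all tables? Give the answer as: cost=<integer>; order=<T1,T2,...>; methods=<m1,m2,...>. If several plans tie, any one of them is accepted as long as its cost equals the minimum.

cost=5240; order=B,A,E,D,C; methods=hash,hash,hash,hash

Selinger DP (subsets sized 1..n):
  {A}: scan cost=20, card=20
  {C}: scan cost=150, card=150
  {B}: scan cost=40, card=40
  {E}: scan cost=40, card=40
  {D}: scan cost=40, card=40
  {AC}: card=1500; try (A,hash)→500, (C,merge)→1490, (A,merge)→1620, (C,hash)→2440, (C,nl)→3020, (A,nl)→3150; best=500 via (A,hash)
  {AB}: card=160; try (A,hash)→280, (B,merge)→420, (A,merge)→440, (B,hash)→520, (B,nl)→820, (A,nl)→840; best=280 via (A,hash)
  {AE}: card=160; try (A,hash)→280, (E,merge)→420, (A,merge)→440, (E,hash)→520, (E,nl)→820, (A,nl)→840; best=280 via (A,hash)
  {AD}: card=400; try (A,hash)→280, (D,merge)→420, (A,merge)→440, (D,hash)→520, (D,nl)→820, (A,nl)→840; best=280 via (A,hash)
  {BC}: card=3000; try (B,hash)→780, (C,merge)→1670, (B,merge)→1780, (C,hash)→2480, (C,nl)→6040, (B,nl)→6150; best=780 via (B,hash)
  {CE}: card=1000; try (E,hash)→780, (C,merge)→1670, (E,merge)→1780, (C,hash)→2480, (C,nl)→6040, (E,nl)→6150; best=780 via (E,hash)
  {CD}: card=1500; try (D,hash)→780, (C,merge)→1670, (D,merge)→1780, (C,hash)→2480, (C,nl)→6040, (D,nl)→6150; best=780 via (D,hash)
  {BE}: card=800; try (E,hash)→560, (B,hash)→560, (E,merge)→600, (B,merge)→600, (E,nl)→1640, (B,nl)→1640; best=560 via (E,hash)
  {BD}: card=400; try (D,hash)→560, (B,hash)→560, (D,merge)→600, (B,merge)→600, (D,nl)→1640, (B,nl)→1640; best=560 via (D,hash)
  {DE}: card=400; try (E,hash)→560, (D,hash)→560, (E,merge)→600, (D,merge)→600, (E,nl)→1640, (D,nl)→1640; best=560 via (E,hash)
  {ABC}: card=6000; try (B,hash)→2480, (C,hash)→2840, (C,merge)→3070, (A,hash)→3980, (B,merge)→18780, (C,nl)→24280 …(+3); best=2480 via (B,hash)
  {ACE}: card=2000; try (A,hash)→1980, (E,hash)→2480, (C,hash)→2840, (C,merge)→3070, (A,merge)→11900, (E,merge)→18780 …(+3); best=1980 via (A,hash)
  {ACD}: card=7500; try (D,hash)→2480, (A,hash)→2480, (C,hash)→3080, (C,merge)→5630, (D,merge)→18780, (A,merge)→18900 …(+3); best=2480 via (D,hash)
  {ABE}: card=640; try (E,hash)→920, (B,hash)→920, (A,hash)→1560, (E,merge)→2000, (B,merge)→2000, (E,nl)→6680 …(+3); best=920 via (E,hash)
  {ABD}: card=800; try (D,hash)→920, (B,hash)→1160, (A,hash)→1160, (D,merge)→2000, (B,merge)→4560, (A,merge)→4680 …(+3); best=920 via (D,hash)
  {ADE}: card=800; try (D,hash)→920, (E,hash)→1160, (A,hash)→1160, (D,merge)→2000, (E,merge)→4560, (A,merge)→4680 …(+3); best=920 via (D,hash)
  {BCE}: card=10000; try (B,hash)→2260, (C,hash)→3760, (E,hash)→4260, (C,merge)→10710, (B,merge)→12060, (E,merge)→40060 …(+3); best=2260 via (B,hash)
  {BCD}: card=7500; try (B,hash)→2760, (C,hash)→3360, (D,hash)→4260, (C,merge)→5910, (B,merge)→19060, (D,merge)→40060 …(+3); best=2760 via (B,hash)
  {CDE}: card=2500; try (D,hash)→2260, (E,hash)→2760, (C,hash)→3360, (C,merge)→5910, (D,merge)→12060, (E,merge)→19060 …(+3); best=2260 via (D,hash)
  {BDE}: card=2000; try (E,hash)→1440, (B,hash)→1440, (D,hash)→1840, (E,merge)→4840, (B,merge)→4840, (D,merge)→9640 …(+3); best=1440 via (E,hash)
  {ABCE}: card=4000; try (C,hash)→3960, (B,hash)→4460, (E,hash)→8960, (C,merge)→9310, (A,hash)→12460, (B,merge)→26260 …(+6); best=3960 via (C,hash)
  {ABCD}: card=7500; try (C,hash)→4120, (D,hash)→8960, (B,hash)→10460, (A,hash)→10460, (C,merge)→11070, (D,merge)→86760 …(+6); best=4120 via (C,hash)
  {ACDE}: card=2500; try (C,hash)→4120, (D,hash)→4460, (A,hash)→4960, (E,hash)→10460, (C,merge)→11070, (D,merge)→26260 …(+6); best=4120 via (C,hash)
  {ABDE}: card=800; try (D,hash)→2040, (E,hash)→2200, (B,hash)→2200, (A,hash)→3640, (D,merge)→8240, (E,merge)→10000 …(+6); best=2040 via (D,hash)
  {BCDE}: card=6250; try (B,hash)→5240, (C,hash)→5840, (E,hash)→10740, (D,hash)→12740, (C,merge)→26790, (B,merge)→35040 …(+6); best=5240 via (B,hash)
  {ABCDE}: card=1250; try (C,hash)→5240, (B,hash)→7100, (D,hash)→8440, (A,hash)→11690, (E,hash)→12100, (C,merge)→12190 …(+9); best=5240 via (C,hash)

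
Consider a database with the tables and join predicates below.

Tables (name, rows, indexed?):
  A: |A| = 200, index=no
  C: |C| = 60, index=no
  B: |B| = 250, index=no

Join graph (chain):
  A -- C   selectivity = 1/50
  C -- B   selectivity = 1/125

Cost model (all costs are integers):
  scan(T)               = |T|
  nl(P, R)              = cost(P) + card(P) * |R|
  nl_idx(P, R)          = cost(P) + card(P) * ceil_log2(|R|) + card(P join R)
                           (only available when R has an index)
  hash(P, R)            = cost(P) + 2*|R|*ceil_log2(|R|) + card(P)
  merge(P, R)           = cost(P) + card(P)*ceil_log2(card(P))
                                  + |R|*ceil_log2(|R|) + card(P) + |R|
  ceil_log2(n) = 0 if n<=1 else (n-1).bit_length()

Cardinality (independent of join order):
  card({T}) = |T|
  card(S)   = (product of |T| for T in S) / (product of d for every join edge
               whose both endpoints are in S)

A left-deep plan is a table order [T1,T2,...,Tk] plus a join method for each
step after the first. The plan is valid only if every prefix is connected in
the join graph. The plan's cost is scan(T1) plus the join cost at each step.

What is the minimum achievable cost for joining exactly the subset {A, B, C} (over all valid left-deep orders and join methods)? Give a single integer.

3980

Selinger DP over subsets of {A,B,C}:
  {A}: scan cost=200, card=200
  {C}: scan cost=60, card=60
  {B}: scan cost=250, card=250
  {AC}: card=240; try (C,hash)→1120, (A,merge)→2280, (C,merge)→2420, (A,hash)→3320, (A,nl)→12060, (C,nl)→12200; best=1120 via (C,hash)
  {BC}: card=120; try (C,hash)→1220, (B,merge)→2730, (C,merge)→2920, (B,hash)→4120, (B,nl)→15060, (C,nl)→15250; best=1220 via (C,hash)
  {ABC}: card=480; try (A,merge)→3980, (A,hash)→4540, (B,hash)→5360, (B,merge)→5530, (A,nl)→25220, (B,nl)→61120; best=3980 via (A,merge)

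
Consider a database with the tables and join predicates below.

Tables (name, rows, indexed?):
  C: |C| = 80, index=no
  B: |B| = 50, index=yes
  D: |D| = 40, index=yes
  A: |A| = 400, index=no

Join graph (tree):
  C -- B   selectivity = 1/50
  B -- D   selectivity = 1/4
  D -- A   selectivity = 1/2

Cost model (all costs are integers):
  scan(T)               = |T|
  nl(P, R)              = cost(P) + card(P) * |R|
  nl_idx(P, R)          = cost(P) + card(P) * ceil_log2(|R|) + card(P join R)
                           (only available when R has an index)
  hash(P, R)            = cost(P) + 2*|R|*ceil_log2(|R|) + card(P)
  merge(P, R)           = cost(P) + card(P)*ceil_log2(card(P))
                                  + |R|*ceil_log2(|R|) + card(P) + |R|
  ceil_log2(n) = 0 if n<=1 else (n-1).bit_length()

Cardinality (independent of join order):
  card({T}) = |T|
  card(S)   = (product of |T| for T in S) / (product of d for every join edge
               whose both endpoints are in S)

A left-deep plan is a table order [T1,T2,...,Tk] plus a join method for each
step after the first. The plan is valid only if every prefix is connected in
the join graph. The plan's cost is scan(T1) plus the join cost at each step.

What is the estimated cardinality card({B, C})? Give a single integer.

Tables in S: B(50), C(80)
Edges inside S: C-B(d=50)
numerator = 50 * 80 = 4000
denominator = 50 = 50
card(S) = 4000 / 50 = 80

80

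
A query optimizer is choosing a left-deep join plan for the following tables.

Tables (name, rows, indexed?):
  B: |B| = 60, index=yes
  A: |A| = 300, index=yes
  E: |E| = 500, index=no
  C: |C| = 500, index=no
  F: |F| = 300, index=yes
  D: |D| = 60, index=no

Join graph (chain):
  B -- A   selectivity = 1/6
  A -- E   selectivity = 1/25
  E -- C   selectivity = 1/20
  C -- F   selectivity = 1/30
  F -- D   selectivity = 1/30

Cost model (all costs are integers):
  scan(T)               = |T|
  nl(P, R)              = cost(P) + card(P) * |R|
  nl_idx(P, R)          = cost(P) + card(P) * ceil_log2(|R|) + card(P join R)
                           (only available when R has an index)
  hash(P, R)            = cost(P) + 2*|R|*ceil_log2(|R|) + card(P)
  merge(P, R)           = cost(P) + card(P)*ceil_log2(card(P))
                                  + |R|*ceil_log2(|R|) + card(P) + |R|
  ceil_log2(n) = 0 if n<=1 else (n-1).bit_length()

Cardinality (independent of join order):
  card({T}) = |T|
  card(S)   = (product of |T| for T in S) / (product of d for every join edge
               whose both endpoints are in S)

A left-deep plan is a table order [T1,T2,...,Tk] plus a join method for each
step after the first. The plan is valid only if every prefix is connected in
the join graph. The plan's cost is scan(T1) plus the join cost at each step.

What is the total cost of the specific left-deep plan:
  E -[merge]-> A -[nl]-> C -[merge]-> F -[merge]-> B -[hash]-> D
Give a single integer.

53862640

step 1: scan E: cost=500, card=500
step 2: join A via merge
    card(P join A) = 500*300/(25) = 6000
    cost = 500 + 500*9 + 300*9 + 500 + 300 = 8500
step 3: join C via nl
    card(P join C) = 6000*500/(20) = 150000
    cost = 8500 + 6000*500 = 3008500
step 4: join F via merge
    card(P join F) = 150000*300/(30) = 1500000
    cost = 3008500 + 150000*18 + 300*9 + 150000 + 300 = 5861500
step 5: join B via merge
    card(P join B) = 1500000*60/(6) = 15000000
    cost = 5861500 + 1500000*21 + 60*6 + 1500000 + 60 = 38861920
step 6: join D via hash
    card(P join D) = 15000000*60/(30) = 30000000
    cost = 38861920 + 2*60*6 + 15000000 = 53862640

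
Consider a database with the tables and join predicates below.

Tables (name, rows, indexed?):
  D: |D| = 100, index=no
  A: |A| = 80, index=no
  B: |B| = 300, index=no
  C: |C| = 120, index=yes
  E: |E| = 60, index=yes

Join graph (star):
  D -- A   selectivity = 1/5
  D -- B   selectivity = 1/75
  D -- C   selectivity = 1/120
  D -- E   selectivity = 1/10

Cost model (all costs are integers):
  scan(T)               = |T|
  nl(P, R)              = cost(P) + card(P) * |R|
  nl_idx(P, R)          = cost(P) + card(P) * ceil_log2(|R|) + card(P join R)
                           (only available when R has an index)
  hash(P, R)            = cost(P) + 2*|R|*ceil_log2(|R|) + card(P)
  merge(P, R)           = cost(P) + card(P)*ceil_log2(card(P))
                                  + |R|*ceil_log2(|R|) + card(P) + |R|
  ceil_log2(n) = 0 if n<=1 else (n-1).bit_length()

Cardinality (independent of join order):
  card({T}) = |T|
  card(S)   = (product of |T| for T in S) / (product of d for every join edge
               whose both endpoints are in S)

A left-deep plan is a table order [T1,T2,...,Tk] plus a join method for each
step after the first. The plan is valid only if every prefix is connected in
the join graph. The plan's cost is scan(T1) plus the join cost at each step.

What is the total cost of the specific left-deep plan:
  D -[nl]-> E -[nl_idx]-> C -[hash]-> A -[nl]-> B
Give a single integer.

2892620

step 1: scan D: cost=100, card=100
step 2: join E via nl
    card(P join E) = 100*60/(10) = 600
    cost = 100 + 100*60 = 6100
step 3: join C via nl_idx
    card(P join C) = 600*120/(120) = 600
    cost = 6100 + 600*7 + 600 = 10900
step 4: join A via hash
    card(P join A) = 600*80/(5) = 9600
    cost = 10900 + 2*80*7 + 600 = 12620
step 5: join B via nl
    card(P join B) = 9600*300/(75) = 38400
    cost = 12620 + 9600*300 = 2892620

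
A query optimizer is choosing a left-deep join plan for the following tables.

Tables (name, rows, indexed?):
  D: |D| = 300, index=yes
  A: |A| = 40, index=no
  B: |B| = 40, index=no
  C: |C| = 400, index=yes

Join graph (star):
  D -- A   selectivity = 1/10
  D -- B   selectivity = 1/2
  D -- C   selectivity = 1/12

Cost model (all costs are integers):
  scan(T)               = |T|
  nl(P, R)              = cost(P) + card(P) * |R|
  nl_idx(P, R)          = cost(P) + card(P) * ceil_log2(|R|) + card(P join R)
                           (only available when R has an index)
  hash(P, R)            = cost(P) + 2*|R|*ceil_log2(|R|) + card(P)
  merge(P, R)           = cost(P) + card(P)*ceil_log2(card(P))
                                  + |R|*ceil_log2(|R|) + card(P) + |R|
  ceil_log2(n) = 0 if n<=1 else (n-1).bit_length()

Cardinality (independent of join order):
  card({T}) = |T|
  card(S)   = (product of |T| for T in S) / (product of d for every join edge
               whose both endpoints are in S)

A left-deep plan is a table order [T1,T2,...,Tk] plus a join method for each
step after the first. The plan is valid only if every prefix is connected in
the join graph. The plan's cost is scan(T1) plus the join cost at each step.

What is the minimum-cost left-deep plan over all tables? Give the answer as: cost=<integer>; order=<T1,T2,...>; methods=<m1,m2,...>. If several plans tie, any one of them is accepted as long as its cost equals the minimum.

cost=33960; order=D,A,B,C; methods=hash,hash,hash

Selinger DP (subsets sized 1..n):
  {D}: scan cost=300, card=300
  {A}: scan cost=40, card=40
  {B}: scan cost=40, card=40
  {C}: scan cost=400, card=400
  {AD}: card=1200; try (A,hash)→1080, (D,nl_idx)→1600, (D,merge)→3320, (A,merge)→3580, (D,hash)→5480, (D,nl)→12040 …(+1); best=1080 via (A,hash)
  {BD}: card=6000; try (B,hash)→1080, (D,merge)→3320, (B,merge)→3580, (D,hash)→5480, (D,nl_idx)→6400, (D,nl)→12040 …(+1); best=1080 via (B,hash)
  {CD}: card=10000; try (D,hash)→6200, (C,merge)→7300, (D,merge)→7400, (C,hash)→7800, (C,nl_idx)→13000, (D,nl_idx)→14000 …(+2); best=6200 via (D,hash)
  {ABD}: card=24000; try (B,hash)→2760, (A,hash)→7560, (B,merge)→15760, (B,nl)→49080, (A,merge)→85360, (A,nl)→241080; best=2760 via (B,hash)
  {ACD}: card=40000; try (C,hash)→9480, (A,hash)→16680, (C,merge)→19480, (C,nl_idx)→51880, (A,merge)→156480, (A,nl)→406200 …(+1); best=9480 via (C,hash)
  {BCD}: card=200000; try (C,hash)→14280, (B,hash)→16680, (C,merge)→89080, (B,merge)→156480, (C,nl_idx)→255080, (B,nl)→406200 …(+1); best=14280 via (C,hash)
  {ABCD}: card=800000; try (C,hash)→33960, (B,hash)→49960, (A,hash)→214760, (C,merge)→390760, (B,merge)→689760, (C,nl_idx)→1018760 …(+4); best=33960 via (C,hash)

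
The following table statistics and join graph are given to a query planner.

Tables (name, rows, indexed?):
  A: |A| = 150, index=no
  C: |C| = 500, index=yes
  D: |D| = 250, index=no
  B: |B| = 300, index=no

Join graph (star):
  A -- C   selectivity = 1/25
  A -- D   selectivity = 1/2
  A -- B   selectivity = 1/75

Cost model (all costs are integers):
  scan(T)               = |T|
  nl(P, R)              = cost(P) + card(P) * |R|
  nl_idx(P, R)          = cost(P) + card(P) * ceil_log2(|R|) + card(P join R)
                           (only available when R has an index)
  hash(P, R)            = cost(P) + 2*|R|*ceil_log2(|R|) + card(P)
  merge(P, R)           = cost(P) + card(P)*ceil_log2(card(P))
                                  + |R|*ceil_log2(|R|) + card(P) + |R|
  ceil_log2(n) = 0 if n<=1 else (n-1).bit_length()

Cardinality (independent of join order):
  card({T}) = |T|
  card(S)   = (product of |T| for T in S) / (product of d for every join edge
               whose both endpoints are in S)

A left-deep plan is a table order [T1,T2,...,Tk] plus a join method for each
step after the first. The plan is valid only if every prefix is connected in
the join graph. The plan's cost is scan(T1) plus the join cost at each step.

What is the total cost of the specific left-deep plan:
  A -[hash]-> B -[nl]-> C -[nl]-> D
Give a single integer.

3305700

step 1: scan A: cost=150, card=150
step 2: join B via hash
    card(P join B) = 150*300/(75) = 600
    cost = 150 + 2*300*9 + 150 = 5700
step 3: join C via nl
    card(P join C) = 600*500/(25) = 12000
    cost = 5700 + 600*500 = 305700
step 4: join D via nl
    card(P join D) = 12000*250/(2) = 1500000
    cost = 305700 + 12000*250 = 3305700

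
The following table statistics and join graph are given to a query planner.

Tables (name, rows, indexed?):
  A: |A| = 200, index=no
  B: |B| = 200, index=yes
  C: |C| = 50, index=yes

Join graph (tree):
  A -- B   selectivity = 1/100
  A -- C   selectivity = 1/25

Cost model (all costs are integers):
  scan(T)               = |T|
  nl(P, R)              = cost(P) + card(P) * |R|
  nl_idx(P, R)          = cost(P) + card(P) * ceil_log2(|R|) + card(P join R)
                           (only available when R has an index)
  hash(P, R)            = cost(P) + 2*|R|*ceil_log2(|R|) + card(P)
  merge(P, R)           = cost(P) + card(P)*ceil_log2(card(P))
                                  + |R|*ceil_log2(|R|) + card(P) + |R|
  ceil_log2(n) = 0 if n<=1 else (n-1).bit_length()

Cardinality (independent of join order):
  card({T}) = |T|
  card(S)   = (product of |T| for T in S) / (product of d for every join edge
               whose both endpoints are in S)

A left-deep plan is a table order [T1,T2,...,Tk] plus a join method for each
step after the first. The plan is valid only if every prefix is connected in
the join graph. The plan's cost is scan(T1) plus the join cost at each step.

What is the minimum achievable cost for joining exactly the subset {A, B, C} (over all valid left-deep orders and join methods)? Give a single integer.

Selinger DP over subsets of {A,B,C}:
  {A}: scan cost=200, card=200
  {B}: scan cost=200, card=200
  {C}: scan cost=50, card=50
  {AB}: card=400; try (B,nl_idx)→2200, (B,hash)→3600, (A,hash)→3600, (B,merge)→3800, (A,merge)→3800, (B,nl)→40200 …(+1); best=2200 via (B,nl_idx)
  {AC}: card=400; try (C,hash)→1000, (C,nl_idx)→1800, (A,merge)→2200, (C,merge)→2350, (A,hash)→3300, (A,nl)→10050 …(+1); best=1000 via (C,hash)
  {ABC}: card=800; try (C,hash)→3200, (B,hash)→4600, (B,nl_idx)→5000, (C,nl_idx)→5400, (C,merge)→6550, (B,merge)→6800 …(+2); best=3200 via (C,hash)

3200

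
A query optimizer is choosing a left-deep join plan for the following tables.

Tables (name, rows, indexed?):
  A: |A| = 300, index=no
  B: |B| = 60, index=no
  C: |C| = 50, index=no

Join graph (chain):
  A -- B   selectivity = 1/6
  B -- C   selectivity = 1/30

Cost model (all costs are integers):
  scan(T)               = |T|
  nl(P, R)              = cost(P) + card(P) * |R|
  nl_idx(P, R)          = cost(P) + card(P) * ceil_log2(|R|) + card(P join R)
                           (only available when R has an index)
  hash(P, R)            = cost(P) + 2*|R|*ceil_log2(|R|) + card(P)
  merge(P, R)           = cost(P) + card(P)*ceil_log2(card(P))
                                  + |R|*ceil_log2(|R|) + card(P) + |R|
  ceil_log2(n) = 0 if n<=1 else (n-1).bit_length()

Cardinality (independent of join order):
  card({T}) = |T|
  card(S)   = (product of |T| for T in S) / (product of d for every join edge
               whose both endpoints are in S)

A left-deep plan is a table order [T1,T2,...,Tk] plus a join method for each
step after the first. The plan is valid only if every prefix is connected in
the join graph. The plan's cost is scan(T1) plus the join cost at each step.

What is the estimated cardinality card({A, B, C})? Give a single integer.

Tables in S: A(300), B(60), C(50)
Edges inside S: A-B(d=6), B-C(d=30)
numerator = 300 * 60 * 50 = 900000
denominator = 6 * 30 = 180
card(S) = 900000 / 180 = 5000

5000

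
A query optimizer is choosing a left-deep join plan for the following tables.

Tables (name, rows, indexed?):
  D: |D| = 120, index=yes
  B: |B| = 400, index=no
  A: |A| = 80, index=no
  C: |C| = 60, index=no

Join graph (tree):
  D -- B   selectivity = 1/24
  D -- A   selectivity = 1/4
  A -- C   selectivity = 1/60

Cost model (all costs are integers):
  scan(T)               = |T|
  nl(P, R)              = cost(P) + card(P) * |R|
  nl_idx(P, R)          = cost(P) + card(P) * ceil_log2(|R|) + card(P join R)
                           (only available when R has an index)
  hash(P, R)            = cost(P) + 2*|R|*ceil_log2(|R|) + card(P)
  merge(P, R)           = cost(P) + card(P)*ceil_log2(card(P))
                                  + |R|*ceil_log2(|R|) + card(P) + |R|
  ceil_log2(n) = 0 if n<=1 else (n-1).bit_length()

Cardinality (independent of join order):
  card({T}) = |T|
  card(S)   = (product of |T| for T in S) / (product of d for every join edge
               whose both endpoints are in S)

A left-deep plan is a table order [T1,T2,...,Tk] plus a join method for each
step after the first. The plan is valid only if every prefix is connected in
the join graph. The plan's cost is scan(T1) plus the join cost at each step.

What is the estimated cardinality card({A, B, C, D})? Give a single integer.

Tables in S: A(80), B(400), C(60), D(120)
Edges inside S: D-B(d=24), D-A(d=4), A-C(d=60)
numerator = 80 * 400 * 60 * 120 = 230400000
denominator = 24 * 4 * 60 = 5760
card(S) = 230400000 / 5760 = 40000

40000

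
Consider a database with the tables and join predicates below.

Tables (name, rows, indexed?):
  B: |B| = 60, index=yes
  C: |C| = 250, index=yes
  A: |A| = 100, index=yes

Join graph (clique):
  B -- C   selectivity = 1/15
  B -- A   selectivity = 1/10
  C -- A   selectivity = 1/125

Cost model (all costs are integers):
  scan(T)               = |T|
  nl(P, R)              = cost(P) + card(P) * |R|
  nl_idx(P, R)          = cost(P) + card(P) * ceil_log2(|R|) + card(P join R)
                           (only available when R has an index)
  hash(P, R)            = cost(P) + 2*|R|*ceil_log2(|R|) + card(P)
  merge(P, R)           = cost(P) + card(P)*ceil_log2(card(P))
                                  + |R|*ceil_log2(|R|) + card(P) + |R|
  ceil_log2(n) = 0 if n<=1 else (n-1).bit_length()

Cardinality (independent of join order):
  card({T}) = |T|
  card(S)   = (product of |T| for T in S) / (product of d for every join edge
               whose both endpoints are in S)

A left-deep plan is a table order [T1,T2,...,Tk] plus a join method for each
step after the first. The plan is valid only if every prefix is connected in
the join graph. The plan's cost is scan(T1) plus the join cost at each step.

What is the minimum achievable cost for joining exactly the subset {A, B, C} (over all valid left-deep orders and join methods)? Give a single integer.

2020

Selinger DP over subsets of {A,B,C}:
  {B}: scan cost=60, card=60
  {C}: scan cost=250, card=250
  {A}: scan cost=100, card=100
  {BC}: card=1000; try (B,hash)→1220, (C,nl_idx)→1540, (C,merge)→2730, (B,nl_idx)→2750, (B,merge)→2920, (C,hash)→4120 …(+2); best=1220 via (B,hash)
  {AB}: card=600; try (B,hash)→920, (A,nl_idx)→1080, (A,merge)→1280, (B,nl_idx)→1300, (B,merge)→1320, (A,hash)→1520 …(+2); best=920 via (B,hash)
  {AC}: card=200; try (C,nl_idx)→1100, (A,hash)→1900, (A,nl_idx)→2200, (C,merge)→3150, (A,merge)→3300, (C,hash)→4200 …(+2); best=1100 via (C,nl_idx)
  {ABC}: card=80; try (B,hash)→2020, (B,nl_idx)→2380, (B,merge)→3320, (A,hash)→3620, (C,hash)→5520, (C,nl_idx)→5800 …(+6); best=2020 via (B,hash)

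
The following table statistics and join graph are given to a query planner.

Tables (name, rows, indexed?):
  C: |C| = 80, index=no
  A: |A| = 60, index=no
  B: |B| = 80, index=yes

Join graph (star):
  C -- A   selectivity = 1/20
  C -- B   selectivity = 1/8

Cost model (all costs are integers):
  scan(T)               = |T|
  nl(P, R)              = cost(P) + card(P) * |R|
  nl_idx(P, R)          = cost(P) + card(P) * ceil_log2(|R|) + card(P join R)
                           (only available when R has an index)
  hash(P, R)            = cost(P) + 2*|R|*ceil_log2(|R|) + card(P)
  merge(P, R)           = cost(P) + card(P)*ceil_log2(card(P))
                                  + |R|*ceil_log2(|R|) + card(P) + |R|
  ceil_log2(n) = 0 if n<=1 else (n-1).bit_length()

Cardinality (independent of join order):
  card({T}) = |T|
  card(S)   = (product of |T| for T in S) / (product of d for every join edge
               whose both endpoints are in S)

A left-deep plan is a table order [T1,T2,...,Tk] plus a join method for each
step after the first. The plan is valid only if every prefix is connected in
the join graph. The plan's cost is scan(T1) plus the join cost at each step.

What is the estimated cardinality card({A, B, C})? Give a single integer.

2400

Tables in S: A(60), B(80), C(80)
Edges inside S: C-A(d=20), C-B(d=8)
numerator = 60 * 80 * 80 = 384000
denominator = 20 * 8 = 160
card(S) = 384000 / 160 = 2400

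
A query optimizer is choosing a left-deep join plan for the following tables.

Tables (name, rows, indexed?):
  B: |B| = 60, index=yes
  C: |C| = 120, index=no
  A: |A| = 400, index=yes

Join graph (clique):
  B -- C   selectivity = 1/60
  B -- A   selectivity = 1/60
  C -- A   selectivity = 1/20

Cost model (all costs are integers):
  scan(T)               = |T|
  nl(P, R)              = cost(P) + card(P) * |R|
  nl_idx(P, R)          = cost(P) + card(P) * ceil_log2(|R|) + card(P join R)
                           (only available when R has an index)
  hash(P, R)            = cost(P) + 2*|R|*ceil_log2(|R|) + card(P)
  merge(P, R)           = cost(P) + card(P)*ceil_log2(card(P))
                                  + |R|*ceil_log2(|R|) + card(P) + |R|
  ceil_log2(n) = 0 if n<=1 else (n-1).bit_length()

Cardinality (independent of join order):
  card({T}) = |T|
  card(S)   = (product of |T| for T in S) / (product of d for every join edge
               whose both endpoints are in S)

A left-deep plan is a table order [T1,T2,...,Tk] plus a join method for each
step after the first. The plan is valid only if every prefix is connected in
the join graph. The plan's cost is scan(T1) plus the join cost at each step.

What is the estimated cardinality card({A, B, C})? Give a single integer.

40

Tables in S: A(400), B(60), C(120)
Edges inside S: B-C(d=60), B-A(d=60), C-A(d=20)
numerator = 400 * 60 * 120 = 2880000
denominator = 60 * 60 * 20 = 72000
card(S) = 2880000 / 72000 = 40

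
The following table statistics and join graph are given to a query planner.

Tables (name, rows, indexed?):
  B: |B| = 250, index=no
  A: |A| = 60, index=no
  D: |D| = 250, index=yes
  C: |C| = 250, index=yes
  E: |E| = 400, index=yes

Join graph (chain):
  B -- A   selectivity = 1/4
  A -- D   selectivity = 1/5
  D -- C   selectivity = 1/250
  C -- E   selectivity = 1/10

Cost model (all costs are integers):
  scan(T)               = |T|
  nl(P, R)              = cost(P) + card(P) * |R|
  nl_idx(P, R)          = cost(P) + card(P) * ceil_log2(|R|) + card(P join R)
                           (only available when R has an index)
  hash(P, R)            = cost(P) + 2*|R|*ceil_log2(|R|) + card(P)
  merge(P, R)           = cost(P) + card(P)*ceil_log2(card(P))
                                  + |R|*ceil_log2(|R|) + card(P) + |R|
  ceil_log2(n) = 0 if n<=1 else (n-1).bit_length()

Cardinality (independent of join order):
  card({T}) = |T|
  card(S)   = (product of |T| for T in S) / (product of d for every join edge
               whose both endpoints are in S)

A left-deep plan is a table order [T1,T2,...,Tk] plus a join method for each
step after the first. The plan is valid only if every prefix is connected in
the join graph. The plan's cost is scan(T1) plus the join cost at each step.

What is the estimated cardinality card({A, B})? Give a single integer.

3750

Tables in S: A(60), B(250)
Edges inside S: B-A(d=4)
numerator = 60 * 250 = 15000
denominator = 4 = 4
card(S) = 15000 / 4 = 3750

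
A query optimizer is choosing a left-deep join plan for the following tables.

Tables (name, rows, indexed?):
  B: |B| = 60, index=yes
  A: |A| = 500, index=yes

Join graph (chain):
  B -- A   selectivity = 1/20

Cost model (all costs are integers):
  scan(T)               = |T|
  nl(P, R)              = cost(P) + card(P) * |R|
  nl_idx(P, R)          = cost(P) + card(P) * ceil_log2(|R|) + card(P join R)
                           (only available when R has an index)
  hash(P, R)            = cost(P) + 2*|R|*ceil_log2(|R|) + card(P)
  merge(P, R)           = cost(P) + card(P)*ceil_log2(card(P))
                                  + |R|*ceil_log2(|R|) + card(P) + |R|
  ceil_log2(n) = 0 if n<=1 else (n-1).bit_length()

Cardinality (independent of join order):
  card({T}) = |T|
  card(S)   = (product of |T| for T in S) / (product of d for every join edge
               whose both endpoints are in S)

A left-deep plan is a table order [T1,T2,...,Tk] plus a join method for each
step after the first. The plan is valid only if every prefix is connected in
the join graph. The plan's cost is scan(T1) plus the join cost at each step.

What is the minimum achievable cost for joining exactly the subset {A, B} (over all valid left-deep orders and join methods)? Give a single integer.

1720

Selinger DP over subsets of {A,B}:
  {B}: scan cost=60, card=60
  {A}: scan cost=500, card=500
  {AB}: card=1500; try (B,hash)→1720, (A,nl_idx)→2100, (B,nl_idx)→5000, (A,merge)→5480, (B,merge)→5920, (A,hash)→9120 …(+2); best=1720 via (B,hash)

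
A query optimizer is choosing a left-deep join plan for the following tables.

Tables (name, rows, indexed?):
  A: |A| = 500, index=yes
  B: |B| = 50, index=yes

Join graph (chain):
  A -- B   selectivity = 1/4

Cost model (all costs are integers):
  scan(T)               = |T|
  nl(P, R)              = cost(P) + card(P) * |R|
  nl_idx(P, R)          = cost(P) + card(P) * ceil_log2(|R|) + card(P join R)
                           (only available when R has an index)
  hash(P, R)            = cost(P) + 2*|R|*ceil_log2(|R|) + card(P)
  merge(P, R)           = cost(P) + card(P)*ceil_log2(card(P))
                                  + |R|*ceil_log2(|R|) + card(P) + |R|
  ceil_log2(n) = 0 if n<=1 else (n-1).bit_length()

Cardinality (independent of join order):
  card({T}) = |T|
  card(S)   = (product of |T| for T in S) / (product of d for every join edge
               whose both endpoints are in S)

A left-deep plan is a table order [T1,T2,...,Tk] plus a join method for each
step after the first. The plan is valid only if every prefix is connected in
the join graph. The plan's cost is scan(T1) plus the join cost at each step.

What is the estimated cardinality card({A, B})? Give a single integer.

6250

Tables in S: A(500), B(50)
Edges inside S: A-B(d=4)
numerator = 500 * 50 = 25000
denominator = 4 = 4
card(S) = 25000 / 4 = 6250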